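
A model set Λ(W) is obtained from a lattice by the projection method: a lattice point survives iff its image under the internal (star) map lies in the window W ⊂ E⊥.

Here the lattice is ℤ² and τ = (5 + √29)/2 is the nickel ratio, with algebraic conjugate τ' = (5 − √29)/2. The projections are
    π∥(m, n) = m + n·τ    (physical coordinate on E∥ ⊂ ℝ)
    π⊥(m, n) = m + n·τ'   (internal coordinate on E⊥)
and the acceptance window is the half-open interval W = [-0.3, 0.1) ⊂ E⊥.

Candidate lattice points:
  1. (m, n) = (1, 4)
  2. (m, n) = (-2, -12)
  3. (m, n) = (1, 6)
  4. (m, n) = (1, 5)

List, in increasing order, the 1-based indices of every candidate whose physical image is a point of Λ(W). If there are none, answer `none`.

τ' = (5−√29)/2 ≈ -0.192582.
#1 (1,4): internal coord 1 + (4)·τ' = +0.229670; +0.229670 ∉ [-0.3, 0.1) → out
#2 (-2,-12): internal coord -2 + (-12)·τ' = +0.310989; +0.310989 ∉ [-0.3, 0.1) → out
#3 (1,6): internal coord 1 + (6)·τ' = -0.155494; -0.155494 ∈ [-0.3, 0.1) → IN Λ
#4 (1,5): internal coord 1 + (5)·τ' = +0.037088; +0.037088 ∈ [-0.3, 0.1) → IN Λ

3, 4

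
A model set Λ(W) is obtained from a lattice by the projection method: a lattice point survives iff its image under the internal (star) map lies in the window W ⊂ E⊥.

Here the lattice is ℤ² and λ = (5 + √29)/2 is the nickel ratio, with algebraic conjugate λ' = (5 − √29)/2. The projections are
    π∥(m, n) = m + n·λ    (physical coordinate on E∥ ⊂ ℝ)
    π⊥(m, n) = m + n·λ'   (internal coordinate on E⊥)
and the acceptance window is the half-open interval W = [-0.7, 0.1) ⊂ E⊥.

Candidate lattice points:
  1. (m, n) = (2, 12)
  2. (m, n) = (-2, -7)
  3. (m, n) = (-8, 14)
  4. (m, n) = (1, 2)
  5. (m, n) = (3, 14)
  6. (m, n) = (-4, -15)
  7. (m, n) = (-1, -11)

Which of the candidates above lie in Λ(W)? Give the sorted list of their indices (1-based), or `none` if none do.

1, 2

Numerically λ ≈ 5.19258 and λ' = −1/λ ≈ -0.19258.
[1] lift (2,12): star map gives -0.31099; window check -0.7 ≤ -0.31099 < 0.1 is true → IN Λ
[2] lift (-2,-7): star map gives -0.65192; window check -0.7 ≤ -0.65192 < 0.1 is true → IN Λ
[3] lift (-8,14): star map gives -10.69615; window check -0.7 ≤ -10.69615 < 0.1 is false → out
[4] lift (1,2): star map gives 0.61484; window check -0.7 ≤ 0.61484 < 0.1 is false → out
[5] lift (3,14): star map gives 0.30385; window check -0.7 ≤ 0.30385 < 0.1 is false → out
[6] lift (-4,-15): star map gives -1.11126; window check -0.7 ≤ -1.11126 < 0.1 is false → out
[7] lift (-1,-11): star map gives 1.11841; window check -0.7 ≤ 1.11841 < 0.1 is false → out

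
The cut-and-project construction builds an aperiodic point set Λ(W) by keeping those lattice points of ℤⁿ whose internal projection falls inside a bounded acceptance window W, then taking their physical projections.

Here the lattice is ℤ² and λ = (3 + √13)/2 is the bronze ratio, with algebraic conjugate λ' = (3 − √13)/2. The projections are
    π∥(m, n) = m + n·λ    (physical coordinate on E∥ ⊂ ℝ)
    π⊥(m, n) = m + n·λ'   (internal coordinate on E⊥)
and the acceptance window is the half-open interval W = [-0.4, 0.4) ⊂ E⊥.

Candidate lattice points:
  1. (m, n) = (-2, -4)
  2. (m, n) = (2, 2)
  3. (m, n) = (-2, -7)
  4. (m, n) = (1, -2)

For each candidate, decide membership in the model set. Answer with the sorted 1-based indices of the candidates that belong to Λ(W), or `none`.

3

Compute λ' = (3−√13)/2 = -0.3028, so π⊥(m,n) = m -0.3028·n.
#1 (-2,-4): internal coord -2 + (-4)·λ' = -0.7889; -0.7889 ∉ [-0.4, 0.4) → out
#2 (2,2): internal coord 2 + (2)·λ' = +1.3944; +1.3944 ∉ [-0.4, 0.4) → out
#3 (-2,-7): internal coord -2 + (-7)·λ' = +0.1194; +0.1194 ∈ [-0.4, 0.4) → IN Λ
#4 (1,-2): internal coord 1 + (-2)·λ' = +1.6056; +1.6056 ∉ [-0.4, 0.4) → out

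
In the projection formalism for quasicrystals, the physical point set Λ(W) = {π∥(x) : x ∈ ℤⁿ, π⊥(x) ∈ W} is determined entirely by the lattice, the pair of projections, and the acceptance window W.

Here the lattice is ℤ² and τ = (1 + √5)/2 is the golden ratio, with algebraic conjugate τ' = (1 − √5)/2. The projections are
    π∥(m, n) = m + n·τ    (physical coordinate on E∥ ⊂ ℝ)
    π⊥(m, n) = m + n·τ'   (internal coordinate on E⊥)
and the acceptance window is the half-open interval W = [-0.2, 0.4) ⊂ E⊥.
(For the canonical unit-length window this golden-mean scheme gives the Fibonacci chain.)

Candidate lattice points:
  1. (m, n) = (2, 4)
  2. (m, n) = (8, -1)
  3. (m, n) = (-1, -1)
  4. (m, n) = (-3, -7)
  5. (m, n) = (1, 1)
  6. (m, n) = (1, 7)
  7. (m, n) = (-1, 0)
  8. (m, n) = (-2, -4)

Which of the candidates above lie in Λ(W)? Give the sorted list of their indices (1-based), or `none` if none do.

5

τ' = (1−√5)/2 ≈ -0.61803.
[1] lift (2,4): star map gives -0.47214; window check -0.2 ≤ -0.47214 < 0.4 is false → out
[2] lift (8,-1): star map gives 8.61803; window check -0.2 ≤ 8.61803 < 0.4 is false → out
[3] lift (-1,-1): star map gives -0.38197; window check -0.2 ≤ -0.38197 < 0.4 is false → out
[4] lift (-3,-7): star map gives 1.32624; window check -0.2 ≤ 1.32624 < 0.4 is false → out
[5] lift (1,1): star map gives 0.38197; window check -0.2 ≤ 0.38197 < 0.4 is true → IN Λ
[6] lift (1,7): star map gives -3.32624; window check -0.2 ≤ -3.32624 < 0.4 is false → out
[7] lift (-1,0): star map gives -1.00000; window check -0.2 ≤ -1.00000 < 0.4 is false → out
[8] lift (-2,-4): star map gives 0.47214; window check -0.2 ≤ 0.47214 < 0.4 is false → out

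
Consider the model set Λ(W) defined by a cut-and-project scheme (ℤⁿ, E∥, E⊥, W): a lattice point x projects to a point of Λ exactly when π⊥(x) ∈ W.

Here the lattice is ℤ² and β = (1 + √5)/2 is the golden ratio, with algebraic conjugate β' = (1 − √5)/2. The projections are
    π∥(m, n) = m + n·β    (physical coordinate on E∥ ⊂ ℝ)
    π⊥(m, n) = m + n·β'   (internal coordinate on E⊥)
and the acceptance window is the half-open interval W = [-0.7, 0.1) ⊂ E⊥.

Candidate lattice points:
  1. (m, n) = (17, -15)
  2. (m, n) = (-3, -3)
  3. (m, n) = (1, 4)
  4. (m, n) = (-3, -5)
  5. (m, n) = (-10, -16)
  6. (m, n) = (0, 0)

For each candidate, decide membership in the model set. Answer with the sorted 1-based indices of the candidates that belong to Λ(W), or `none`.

4, 5, 6

β' = (1−√5)/2 ≈ -0.618034.
[1] lift (17,-15): star map gives 26.270510; window check -0.7 ≤ 26.270510 < 0.1 is false → out
[2] lift (-3,-3): star map gives -1.145898; window check -0.7 ≤ -1.145898 < 0.1 is false → out
[3] lift (1,4): star map gives -1.472136; window check -0.7 ≤ -1.472136 < 0.1 is false → out
[4] lift (-3,-5): star map gives 0.090170; window check -0.7 ≤ 0.090170 < 0.1 is true → IN Λ
[5] lift (-10,-16): star map gives -0.111456; window check -0.7 ≤ -0.111456 < 0.1 is true → IN Λ
[6] lift (0,0): star map gives 0.000000; window check -0.7 ≤ 0.000000 < 0.1 is true → IN Λ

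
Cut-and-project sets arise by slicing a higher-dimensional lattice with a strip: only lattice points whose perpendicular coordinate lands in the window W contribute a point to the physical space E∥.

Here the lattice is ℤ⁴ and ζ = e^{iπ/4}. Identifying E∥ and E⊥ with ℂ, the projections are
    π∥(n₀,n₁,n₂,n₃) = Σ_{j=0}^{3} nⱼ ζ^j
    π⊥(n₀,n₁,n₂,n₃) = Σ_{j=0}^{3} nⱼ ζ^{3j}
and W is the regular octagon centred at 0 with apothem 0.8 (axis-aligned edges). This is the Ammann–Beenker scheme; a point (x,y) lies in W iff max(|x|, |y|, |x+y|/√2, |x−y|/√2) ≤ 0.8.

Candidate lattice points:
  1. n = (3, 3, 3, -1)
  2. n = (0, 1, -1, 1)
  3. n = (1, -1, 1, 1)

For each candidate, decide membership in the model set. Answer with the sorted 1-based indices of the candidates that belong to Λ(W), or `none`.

none

π⊥(n) = n₀ + n₁ζ³ + n₂ζ⁶ + n₃ζ⁹ where ζ = e^{iπ/4}.
candidate 1: n = (3, 3, 3, -1) → π⊥ ≈ (+0.17157, -1.58579); max(|x|,|y|,|x±y|/√2) = 1.58579 > 0.8 ⇒ ∉ W
candidate 2: n = (0, 1, -1, 1) → π⊥ ≈ (+0.00000, +2.41421); max(|x|,|y|,|x±y|/√2) = 2.41421 > 0.8 ⇒ ∉ W
candidate 3: n = (1, -1, 1, 1) → π⊥ ≈ (+2.41421, -1.00000); max(|x|,|y|,|x±y|/√2) = 2.41421 > 0.8 ⇒ ∉ W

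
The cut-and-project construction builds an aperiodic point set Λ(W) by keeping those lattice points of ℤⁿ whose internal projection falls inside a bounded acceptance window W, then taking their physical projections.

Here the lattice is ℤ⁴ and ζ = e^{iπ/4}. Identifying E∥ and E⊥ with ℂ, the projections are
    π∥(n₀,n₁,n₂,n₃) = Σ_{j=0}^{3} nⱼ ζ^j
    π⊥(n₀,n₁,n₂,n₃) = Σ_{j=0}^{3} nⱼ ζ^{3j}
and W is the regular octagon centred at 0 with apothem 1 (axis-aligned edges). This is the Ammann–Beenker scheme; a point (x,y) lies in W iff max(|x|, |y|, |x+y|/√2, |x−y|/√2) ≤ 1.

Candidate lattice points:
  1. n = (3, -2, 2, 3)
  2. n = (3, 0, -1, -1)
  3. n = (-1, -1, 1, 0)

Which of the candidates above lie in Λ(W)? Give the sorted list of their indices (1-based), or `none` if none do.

none

Internal map: ζ^{3j} for j=0..3 gives (1,0), (−√2/2,√2/2), (0,−1), (√2/2,√2/2).
candidate 1: n = (3, -2, 2, 3) → π⊥ ≈ (+6.53553, -1.29289); max(|x|,|y|,|x±y|/√2) = 6.53553 > 1 ⇒ ∉ W
candidate 2: n = (3, 0, -1, -1) → π⊥ ≈ (+2.29289, +0.29289); max(|x|,|y|,|x±y|/√2) = 2.29289 > 1 ⇒ ∉ W
candidate 3: n = (-1, -1, 1, 0) → π⊥ ≈ (-0.29289, -1.70711); max(|x|,|y|,|x±y|/√2) = 1.70711 > 1 ⇒ ∉ W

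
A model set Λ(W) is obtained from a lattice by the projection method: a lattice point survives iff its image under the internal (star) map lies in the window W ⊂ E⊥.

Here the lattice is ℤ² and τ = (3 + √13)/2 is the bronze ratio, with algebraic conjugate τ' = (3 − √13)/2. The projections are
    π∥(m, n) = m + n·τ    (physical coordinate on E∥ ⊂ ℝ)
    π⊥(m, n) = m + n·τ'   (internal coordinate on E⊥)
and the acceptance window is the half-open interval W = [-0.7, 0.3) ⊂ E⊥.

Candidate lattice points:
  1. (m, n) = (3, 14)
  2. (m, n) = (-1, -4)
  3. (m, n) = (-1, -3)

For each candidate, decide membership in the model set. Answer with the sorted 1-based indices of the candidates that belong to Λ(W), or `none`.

2, 3

Numerically τ ≈ 3.302776 and τ' = −1/τ ≈ -0.302776.
[1] lift (3,14): star map gives -1.238859; window check -0.7 ≤ -1.238859 < 0.3 is false → out
[2] lift (-1,-4): star map gives 0.211103; window check -0.7 ≤ 0.211103 < 0.3 is true → IN Λ
[3] lift (-1,-3): star map gives -0.091673; window check -0.7 ≤ -0.091673 < 0.3 is true → IN Λ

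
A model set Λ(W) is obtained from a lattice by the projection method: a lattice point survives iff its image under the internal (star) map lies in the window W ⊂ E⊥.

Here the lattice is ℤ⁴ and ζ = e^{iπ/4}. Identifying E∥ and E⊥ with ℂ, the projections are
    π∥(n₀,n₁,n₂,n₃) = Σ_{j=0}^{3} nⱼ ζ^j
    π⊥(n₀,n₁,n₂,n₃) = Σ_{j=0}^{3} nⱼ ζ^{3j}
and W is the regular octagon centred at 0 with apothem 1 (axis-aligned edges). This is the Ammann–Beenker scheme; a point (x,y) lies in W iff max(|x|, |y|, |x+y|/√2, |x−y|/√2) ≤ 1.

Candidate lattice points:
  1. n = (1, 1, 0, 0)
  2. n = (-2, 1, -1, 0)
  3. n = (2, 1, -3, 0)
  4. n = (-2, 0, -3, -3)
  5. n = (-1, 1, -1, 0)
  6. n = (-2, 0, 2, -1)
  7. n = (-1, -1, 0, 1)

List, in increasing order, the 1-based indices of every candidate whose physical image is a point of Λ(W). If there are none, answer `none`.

With ζ = e^{iπ/4} the internal vectors are ζ^0,ζ^3,ζ^6,ζ^9.
#1 (1, 1, 0, 0): internal (0.2929, 0.7071); octagon support 0.7071 vs apothem 1 → ∈ W
#2 (-2, 1, -1, 0): internal (-2.7071, 1.7071); octagon support 3.1213 vs apothem 1 → ∉ W
#3 (2, 1, -3, 0): internal (1.2929, 3.7071); octagon support 3.7071 vs apothem 1 → ∉ W
#4 (-2, 0, -3, -3): internal (-4.1213, 0.8787); octagon support 4.1213 vs apothem 1 → ∉ W
#5 (-1, 1, -1, 0): internal (-1.7071, 1.7071); octagon support 2.4142 vs apothem 1 → ∉ W
#6 (-2, 0, 2, -1): internal (-2.7071, -2.7071); octagon support 3.8284 vs apothem 1 → ∉ W
#7 (-1, -1, 0, 1): internal (0.4142, 0.0000); octagon support 0.4142 vs apothem 1 → ∈ W

1, 7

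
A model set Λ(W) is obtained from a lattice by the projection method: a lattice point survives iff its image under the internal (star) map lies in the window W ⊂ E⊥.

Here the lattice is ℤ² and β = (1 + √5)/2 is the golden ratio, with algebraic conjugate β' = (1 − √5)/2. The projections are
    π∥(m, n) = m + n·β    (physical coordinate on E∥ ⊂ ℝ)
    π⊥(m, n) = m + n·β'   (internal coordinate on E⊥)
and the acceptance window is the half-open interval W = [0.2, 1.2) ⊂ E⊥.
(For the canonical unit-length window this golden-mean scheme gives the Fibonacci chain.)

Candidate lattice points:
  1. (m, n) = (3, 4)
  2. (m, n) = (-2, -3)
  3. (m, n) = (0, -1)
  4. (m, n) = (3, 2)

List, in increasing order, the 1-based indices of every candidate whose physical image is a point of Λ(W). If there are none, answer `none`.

β' = (1−√5)/2 ≈ -0.6180.
candidate 1: (m,n)=(3,4) → π∥ = 3+4·β ≈ 9.4721, π⊥ = 3+4·β' ≈ 0.5279 ∈ [0.2, 1.2) ⇒ IN Λ
candidate 2: (m,n)=(-2,-3) → π∥ = -2-3·β ≈ -6.8541, π⊥ = -2-3·β' ≈ -0.1459 ∉ [0.2, 1.2) ⇒ out
candidate 3: (m,n)=(0,-1) → π∥ = 0-1·β ≈ -1.6180, π⊥ = 0-1·β' ≈ 0.6180 ∈ [0.2, 1.2) ⇒ IN Λ
candidate 4: (m,n)=(3,2) → π∥ = 3+2·β ≈ 6.2361, π⊥ = 3+2·β' ≈ 1.7639 ∉ [0.2, 1.2) ⇒ out

1, 3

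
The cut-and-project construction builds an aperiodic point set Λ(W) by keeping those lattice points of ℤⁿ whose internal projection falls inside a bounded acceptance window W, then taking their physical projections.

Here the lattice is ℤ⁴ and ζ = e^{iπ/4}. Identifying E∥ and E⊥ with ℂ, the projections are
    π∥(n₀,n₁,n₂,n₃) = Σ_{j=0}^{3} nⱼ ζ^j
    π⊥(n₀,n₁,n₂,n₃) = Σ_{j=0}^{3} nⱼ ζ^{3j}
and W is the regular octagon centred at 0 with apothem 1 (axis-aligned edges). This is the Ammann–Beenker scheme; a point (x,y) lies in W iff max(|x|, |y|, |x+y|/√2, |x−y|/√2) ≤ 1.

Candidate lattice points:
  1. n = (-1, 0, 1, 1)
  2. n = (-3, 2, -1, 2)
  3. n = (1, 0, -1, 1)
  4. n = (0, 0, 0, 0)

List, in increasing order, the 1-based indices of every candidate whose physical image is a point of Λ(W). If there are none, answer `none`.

π⊥(n) = n₀ + n₁ζ³ + n₂ζ⁶ + n₃ζ⁹ where ζ = e^{iπ/4}.
#1 (-1, 0, 1, 1): internal (-0.292893, -0.292893); octagon support 0.414214 vs apothem 1 → ∈ W
#2 (-3, 2, -1, 2): internal (-3.000000, 3.828427); octagon support 4.828427 vs apothem 1 → ∉ W
#3 (1, 0, -1, 1): internal (1.707107, 1.707107); octagon support 2.414214 vs apothem 1 → ∉ W
#4 (0, 0, 0, 0): internal (0.000000, 0.000000); octagon support 0.000000 vs apothem 1 → ∈ W

1, 4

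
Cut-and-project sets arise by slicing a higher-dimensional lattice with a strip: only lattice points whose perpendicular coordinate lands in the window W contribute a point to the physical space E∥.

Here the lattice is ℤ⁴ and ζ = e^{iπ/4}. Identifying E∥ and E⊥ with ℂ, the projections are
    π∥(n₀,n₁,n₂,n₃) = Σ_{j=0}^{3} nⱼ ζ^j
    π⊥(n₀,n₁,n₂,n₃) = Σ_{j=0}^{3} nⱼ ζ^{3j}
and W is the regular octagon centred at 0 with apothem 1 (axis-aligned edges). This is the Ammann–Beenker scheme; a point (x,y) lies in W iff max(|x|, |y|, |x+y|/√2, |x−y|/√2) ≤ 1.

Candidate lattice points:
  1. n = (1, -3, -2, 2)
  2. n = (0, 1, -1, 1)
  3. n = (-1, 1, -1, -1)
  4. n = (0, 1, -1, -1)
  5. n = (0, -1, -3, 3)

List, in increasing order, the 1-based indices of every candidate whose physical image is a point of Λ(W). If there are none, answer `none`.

none

Internal map: ζ^{3j} for j=0..3 gives (1,0), (−√2/2,√2/2), (0,−1), (√2/2,√2/2).
#1 (1, -3, -2, 2): internal (4.535534, 1.292893); octagon support 4.535534 vs apothem 1 → ∉ W
#2 (0, 1, -1, 1): internal (0.000000, 2.414214); octagon support 2.414214 vs apothem 1 → ∉ W
#3 (-1, 1, -1, -1): internal (-2.414214, 1.000000); octagon support 2.414214 vs apothem 1 → ∉ W
#4 (0, 1, -1, -1): internal (-1.414214, 1.000000); octagon support 1.707107 vs apothem 1 → ∉ W
#5 (0, -1, -3, 3): internal (2.828427, 4.414214); octagon support 5.121320 vs apothem 1 → ∉ W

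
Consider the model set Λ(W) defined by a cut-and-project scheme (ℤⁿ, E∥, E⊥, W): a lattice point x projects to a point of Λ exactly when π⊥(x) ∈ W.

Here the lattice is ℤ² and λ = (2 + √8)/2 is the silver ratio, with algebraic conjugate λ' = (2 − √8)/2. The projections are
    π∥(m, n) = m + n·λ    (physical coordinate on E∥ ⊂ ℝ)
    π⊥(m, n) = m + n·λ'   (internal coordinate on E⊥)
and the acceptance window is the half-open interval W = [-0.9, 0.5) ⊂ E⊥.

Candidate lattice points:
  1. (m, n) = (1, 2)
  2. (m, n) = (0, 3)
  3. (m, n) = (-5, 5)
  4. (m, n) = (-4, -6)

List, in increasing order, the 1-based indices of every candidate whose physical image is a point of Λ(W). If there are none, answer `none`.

1

Numerically λ ≈ 2.41421 and λ' = −1/λ ≈ -0.41421.
#1 (1,2): internal coord 1 + (2)·λ' = +0.17157; +0.17157 ∈ [-0.9, 0.5) → IN Λ
#2 (0,3): internal coord 0 + (3)·λ' = -1.24264; -1.24264 ∉ [-0.9, 0.5) → out
#3 (-5,5): internal coord -5 + (5)·λ' = -7.07107; -7.07107 ∉ [-0.9, 0.5) → out
#4 (-4,-6): internal coord -4 + (-6)·λ' = -1.51472; -1.51472 ∉ [-0.9, 0.5) → out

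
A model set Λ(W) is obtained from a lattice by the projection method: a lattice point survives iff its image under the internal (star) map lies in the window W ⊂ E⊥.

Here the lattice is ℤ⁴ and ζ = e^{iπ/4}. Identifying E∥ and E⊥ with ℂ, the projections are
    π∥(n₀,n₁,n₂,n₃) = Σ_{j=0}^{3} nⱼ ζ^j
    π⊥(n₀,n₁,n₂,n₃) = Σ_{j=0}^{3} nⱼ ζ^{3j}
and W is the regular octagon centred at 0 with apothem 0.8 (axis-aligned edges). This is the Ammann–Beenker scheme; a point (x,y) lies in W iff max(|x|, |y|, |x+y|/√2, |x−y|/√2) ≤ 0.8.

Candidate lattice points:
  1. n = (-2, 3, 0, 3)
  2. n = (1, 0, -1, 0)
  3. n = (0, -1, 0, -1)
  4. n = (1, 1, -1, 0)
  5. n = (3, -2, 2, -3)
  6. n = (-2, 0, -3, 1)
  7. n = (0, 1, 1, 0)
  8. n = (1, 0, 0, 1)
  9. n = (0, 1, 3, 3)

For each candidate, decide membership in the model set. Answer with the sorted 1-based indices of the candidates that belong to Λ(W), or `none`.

With ζ = e^{iπ/4} the internal vectors are ζ^0,ζ^3,ζ^6,ζ^9.
candidate 1: n = (-2, 3, 0, 3) → π⊥ ≈ (-2.00000, +4.24264); max(|x|,|y|,|x±y|/√2) = 4.41421 > 0.8 ⇒ ∉ W
candidate 2: n = (1, 0, -1, 0) → π⊥ ≈ (+1.00000, +1.00000); max(|x|,|y|,|x±y|/√2) = 1.41421 > 0.8 ⇒ ∉ W
candidate 3: n = (0, -1, 0, -1) → π⊥ ≈ (+0.00000, -1.41421); max(|x|,|y|,|x±y|/√2) = 1.41421 > 0.8 ⇒ ∉ W
candidate 4: n = (1, 1, -1, 0) → π⊥ ≈ (+0.29289, +1.70711); max(|x|,|y|,|x±y|/√2) = 1.70711 > 0.8 ⇒ ∉ W
candidate 5: n = (3, -2, 2, -3) → π⊥ ≈ (+2.29289, -5.53553); max(|x|,|y|,|x±y|/√2) = 5.53553 > 0.8 ⇒ ∉ W
candidate 6: n = (-2, 0, -3, 1) → π⊥ ≈ (-1.29289, +3.70711); max(|x|,|y|,|x±y|/√2) = 3.70711 > 0.8 ⇒ ∉ W
candidate 7: n = (0, 1, 1, 0) → π⊥ ≈ (-0.70711, -0.29289); max(|x|,|y|,|x±y|/√2) = 0.70711 ≤ 0.8 ⇒ ∈ W
candidate 8: n = (1, 0, 0, 1) → π⊥ ≈ (+1.70711, +0.70711); max(|x|,|y|,|x±y|/√2) = 1.70711 > 0.8 ⇒ ∉ W
candidate 9: n = (0, 1, 3, 3) → π⊥ ≈ (+1.41421, -0.17157); max(|x|,|y|,|x±y|/√2) = 1.41421 > 0.8 ⇒ ∉ W

7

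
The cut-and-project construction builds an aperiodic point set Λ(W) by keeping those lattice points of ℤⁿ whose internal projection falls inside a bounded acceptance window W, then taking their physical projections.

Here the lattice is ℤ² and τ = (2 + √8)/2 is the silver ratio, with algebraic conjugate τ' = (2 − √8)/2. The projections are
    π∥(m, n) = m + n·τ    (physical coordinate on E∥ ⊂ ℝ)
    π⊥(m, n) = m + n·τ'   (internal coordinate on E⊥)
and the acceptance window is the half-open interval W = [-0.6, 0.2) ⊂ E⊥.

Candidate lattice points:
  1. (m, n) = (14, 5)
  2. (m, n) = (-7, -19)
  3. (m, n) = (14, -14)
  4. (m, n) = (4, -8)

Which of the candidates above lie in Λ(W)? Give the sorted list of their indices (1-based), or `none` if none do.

Numerically τ ≈ 2.414214 and τ' = −1/τ ≈ -0.414214.
candidate 1: (m,n)=(14,5) → π∥ = 14+5·τ ≈ 26.071068, π⊥ = 14+5·τ' ≈ 11.928932 ∉ [-0.6, 0.2) ⇒ out
candidate 2: (m,n)=(-7,-19) → π∥ = -7-19·τ ≈ -52.870058, π⊥ = -7-19·τ' ≈ 0.870058 ∉ [-0.6, 0.2) ⇒ out
candidate 3: (m,n)=(14,-14) → π∥ = 14-14·τ ≈ -19.798990, π⊥ = 14-14·τ' ≈ 19.798990 ∉ [-0.6, 0.2) ⇒ out
candidate 4: (m,n)=(4,-8) → π∥ = 4-8·τ ≈ -15.313708, π⊥ = 4-8·τ' ≈ 7.313708 ∉ [-0.6, 0.2) ⇒ out

none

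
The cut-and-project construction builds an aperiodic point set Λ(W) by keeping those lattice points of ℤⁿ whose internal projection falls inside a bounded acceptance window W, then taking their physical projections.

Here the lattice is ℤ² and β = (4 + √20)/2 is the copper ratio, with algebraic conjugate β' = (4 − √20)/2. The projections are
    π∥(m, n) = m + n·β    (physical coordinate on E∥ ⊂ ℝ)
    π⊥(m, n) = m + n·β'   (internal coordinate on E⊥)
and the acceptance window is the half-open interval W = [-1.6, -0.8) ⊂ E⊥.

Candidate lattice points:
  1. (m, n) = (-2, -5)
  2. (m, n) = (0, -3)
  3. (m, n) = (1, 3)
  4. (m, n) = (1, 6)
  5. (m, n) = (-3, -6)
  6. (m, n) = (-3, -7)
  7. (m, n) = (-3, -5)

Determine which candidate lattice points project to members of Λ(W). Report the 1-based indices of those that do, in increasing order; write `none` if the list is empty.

Numerically β ≈ 4.2361 and β' = −1/β ≈ -0.2361.
#1 (-2,-5): internal coord -2 + (-5)·β' = -0.8197; -0.8197 ∈ [-1.6, -0.8) → IN Λ
#2 (0,-3): internal coord 0 + (-3)·β' = +0.7082; +0.7082 ∉ [-1.6, -0.8) → out
#3 (1,3): internal coord 1 + (3)·β' = +0.2918; +0.2918 ∉ [-1.6, -0.8) → out
#4 (1,6): internal coord 1 + (6)·β' = -0.4164; -0.4164 ∉ [-1.6, -0.8) → out
#5 (-3,-6): internal coord -3 + (-6)·β' = -1.5836; -1.5836 ∈ [-1.6, -0.8) → IN Λ
#6 (-3,-7): internal coord -3 + (-7)·β' = -1.3475; -1.3475 ∈ [-1.6, -0.8) → IN Λ
#7 (-3,-5): internal coord -3 + (-5)·β' = -1.8197; -1.8197 ∉ [-1.6, -0.8) → out

1, 5, 6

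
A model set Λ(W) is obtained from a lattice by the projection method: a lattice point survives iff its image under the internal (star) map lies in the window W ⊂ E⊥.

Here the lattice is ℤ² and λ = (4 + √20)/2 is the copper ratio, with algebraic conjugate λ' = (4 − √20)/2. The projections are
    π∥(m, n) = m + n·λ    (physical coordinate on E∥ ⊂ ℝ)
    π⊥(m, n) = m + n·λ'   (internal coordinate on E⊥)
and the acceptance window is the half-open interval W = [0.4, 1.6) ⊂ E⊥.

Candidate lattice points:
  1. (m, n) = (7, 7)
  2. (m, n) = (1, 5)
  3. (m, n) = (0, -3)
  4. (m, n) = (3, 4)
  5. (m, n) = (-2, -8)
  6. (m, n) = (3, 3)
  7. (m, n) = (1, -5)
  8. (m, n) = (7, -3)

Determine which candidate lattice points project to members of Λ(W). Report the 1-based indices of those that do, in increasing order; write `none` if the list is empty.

3

Numerically λ ≈ 4.23607 and λ' = −1/λ ≈ -0.23607.
[1] lift (7,7): star map gives 5.34752; window check 0.4 ≤ 5.34752 < 1.6 is false → out
[2] lift (1,5): star map gives -0.18034; window check 0.4 ≤ -0.18034 < 1.6 is false → out
[3] lift (0,-3): star map gives 0.70820; window check 0.4 ≤ 0.70820 < 1.6 is true → IN Λ
[4] lift (3,4): star map gives 2.05573; window check 0.4 ≤ 2.05573 < 1.6 is false → out
[5] lift (-2,-8): star map gives -0.11146; window check 0.4 ≤ -0.11146 < 1.6 is false → out
[6] lift (3,3): star map gives 2.29180; window check 0.4 ≤ 2.29180 < 1.6 is false → out
[7] lift (1,-5): star map gives 2.18034; window check 0.4 ≤ 2.18034 < 1.6 is false → out
[8] lift (7,-3): star map gives 7.70820; window check 0.4 ≤ 7.70820 < 1.6 is false → out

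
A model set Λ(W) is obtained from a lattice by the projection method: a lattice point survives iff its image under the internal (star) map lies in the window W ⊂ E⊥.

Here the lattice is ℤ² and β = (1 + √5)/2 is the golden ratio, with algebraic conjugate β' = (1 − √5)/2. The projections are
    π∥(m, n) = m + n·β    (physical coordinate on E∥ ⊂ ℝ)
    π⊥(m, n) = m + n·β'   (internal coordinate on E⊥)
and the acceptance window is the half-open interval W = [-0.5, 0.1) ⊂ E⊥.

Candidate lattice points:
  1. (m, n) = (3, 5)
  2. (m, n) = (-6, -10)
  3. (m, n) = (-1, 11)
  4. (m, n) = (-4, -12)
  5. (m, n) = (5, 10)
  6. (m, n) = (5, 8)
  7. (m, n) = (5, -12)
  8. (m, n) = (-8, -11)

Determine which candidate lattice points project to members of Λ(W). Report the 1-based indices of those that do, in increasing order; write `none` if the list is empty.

Compute β' = (1−√5)/2 = -0.6180, so π⊥(m,n) = m -0.6180·n.
candidate 1: (m,n)=(3,5) → π∥ = 3+5·β ≈ 11.0902, π⊥ = 3+5·β' ≈ -0.0902 ∈ [-0.5, 0.1) ⇒ IN Λ
candidate 2: (m,n)=(-6,-10) → π∥ = -6-10·β ≈ -22.1803, π⊥ = -6-10·β' ≈ 0.1803 ∉ [-0.5, 0.1) ⇒ out
candidate 3: (m,n)=(-1,11) → π∥ = -1+11·β ≈ 16.7984, π⊥ = -1+11·β' ≈ -7.7984 ∉ [-0.5, 0.1) ⇒ out
candidate 4: (m,n)=(-4,-12) → π∥ = -4-12·β ≈ -23.4164, π⊥ = -4-12·β' ≈ 3.4164 ∉ [-0.5, 0.1) ⇒ out
candidate 5: (m,n)=(5,10) → π∥ = 5+10·β ≈ 21.1803, π⊥ = 5+10·β' ≈ -1.1803 ∉ [-0.5, 0.1) ⇒ out
candidate 6: (m,n)=(5,8) → π∥ = 5+8·β ≈ 17.9443, π⊥ = 5+8·β' ≈ 0.0557 ∈ [-0.5, 0.1) ⇒ IN Λ
candidate 7: (m,n)=(5,-12) → π∥ = 5-12·β ≈ -14.4164, π⊥ = 5-12·β' ≈ 12.4164 ∉ [-0.5, 0.1) ⇒ out
candidate 8: (m,n)=(-8,-11) → π∥ = -8-11·β ≈ -25.7984, π⊥ = -8-11·β' ≈ -1.2016 ∉ [-0.5, 0.1) ⇒ out

1, 6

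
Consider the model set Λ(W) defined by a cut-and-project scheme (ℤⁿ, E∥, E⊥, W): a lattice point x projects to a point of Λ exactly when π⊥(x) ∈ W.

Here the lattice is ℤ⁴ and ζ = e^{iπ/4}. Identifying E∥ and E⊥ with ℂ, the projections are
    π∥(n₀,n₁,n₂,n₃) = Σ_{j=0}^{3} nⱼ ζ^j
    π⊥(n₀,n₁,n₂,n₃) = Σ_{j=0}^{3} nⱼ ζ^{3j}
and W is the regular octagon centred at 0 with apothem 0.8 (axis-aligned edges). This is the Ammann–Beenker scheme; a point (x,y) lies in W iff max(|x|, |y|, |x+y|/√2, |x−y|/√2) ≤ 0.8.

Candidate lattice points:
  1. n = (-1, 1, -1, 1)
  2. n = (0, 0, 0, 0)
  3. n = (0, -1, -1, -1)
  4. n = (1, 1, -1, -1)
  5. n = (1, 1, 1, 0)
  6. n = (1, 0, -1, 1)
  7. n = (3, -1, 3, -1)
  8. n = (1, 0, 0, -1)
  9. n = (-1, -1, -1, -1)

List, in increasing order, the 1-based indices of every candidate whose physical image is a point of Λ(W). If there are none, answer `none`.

2, 3, 5, 8

π⊥(n) = n₀ + n₁ζ³ + n₂ζ⁶ + n₃ζ⁹ where ζ = e^{iπ/4}.
#1 (-1, 1, -1, 1): internal (-1.000000, 2.414214); octagon support 2.414214 vs apothem 0.8 → ∉ W
#2 (0, 0, 0, 0): internal (0.000000, 0.000000); octagon support 0.000000 vs apothem 0.8 → ∈ W
#3 (0, -1, -1, -1): internal (0.000000, -0.414214); octagon support 0.414214 vs apothem 0.8 → ∈ W
#4 (1, 1, -1, -1): internal (-0.414214, 1.000000); octagon support 1.000000 vs apothem 0.8 → ∉ W
#5 (1, 1, 1, 0): internal (0.292893, -0.292893); octagon support 0.414214 vs apothem 0.8 → ∈ W
#6 (1, 0, -1, 1): internal (1.707107, 1.707107); octagon support 2.414214 vs apothem 0.8 → ∉ W
#7 (3, -1, 3, -1): internal (3.000000, -4.414214); octagon support 5.242641 vs apothem 0.8 → ∉ W
#8 (1, 0, 0, -1): internal (0.292893, -0.707107); octagon support 0.707107 vs apothem 0.8 → ∈ W
#9 (-1, -1, -1, -1): internal (-1.000000, -0.414214); octagon support 1.000000 vs apothem 0.8 → ∉ W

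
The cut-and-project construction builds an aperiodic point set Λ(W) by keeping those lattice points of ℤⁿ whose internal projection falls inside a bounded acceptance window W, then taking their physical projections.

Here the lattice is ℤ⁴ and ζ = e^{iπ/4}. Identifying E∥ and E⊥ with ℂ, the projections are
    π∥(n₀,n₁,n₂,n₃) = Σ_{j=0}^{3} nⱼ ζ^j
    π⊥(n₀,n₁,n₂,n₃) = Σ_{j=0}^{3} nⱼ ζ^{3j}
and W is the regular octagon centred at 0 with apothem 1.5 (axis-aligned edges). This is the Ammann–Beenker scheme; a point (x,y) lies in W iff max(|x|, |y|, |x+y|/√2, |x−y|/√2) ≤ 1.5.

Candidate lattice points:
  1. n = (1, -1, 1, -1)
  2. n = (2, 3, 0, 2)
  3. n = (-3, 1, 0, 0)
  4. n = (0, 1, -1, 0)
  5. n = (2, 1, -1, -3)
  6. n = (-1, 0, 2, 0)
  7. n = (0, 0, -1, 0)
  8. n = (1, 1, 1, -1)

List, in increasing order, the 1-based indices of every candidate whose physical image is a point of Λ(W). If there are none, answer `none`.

5, 7, 8

Internal map: ζ^{3j} for j=0..3 gives (1,0), (−√2/2,√2/2), (0,−1), (√2/2,√2/2).
#1 (1, -1, 1, -1): internal (1.00000, -2.41421); octagon support 2.41421 vs apothem 1.5 → ∉ W
#2 (2, 3, 0, 2): internal (1.29289, 3.53553); octagon support 3.53553 vs apothem 1.5 → ∉ W
#3 (-3, 1, 0, 0): internal (-3.70711, 0.70711); octagon support 3.70711 vs apothem 1.5 → ∉ W
#4 (0, 1, -1, 0): internal (-0.70711, 1.70711); octagon support 1.70711 vs apothem 1.5 → ∉ W
#5 (2, 1, -1, -3): internal (-0.82843, -0.41421); octagon support 0.87868 vs apothem 1.5 → ∈ W
#6 (-1, 0, 2, 0): internal (-1.00000, -2.00000); octagon support 2.12132 vs apothem 1.5 → ∉ W
#7 (0, 0, -1, 0): internal (0.00000, 1.00000); octagon support 1.00000 vs apothem 1.5 → ∈ W
#8 (1, 1, 1, -1): internal (-0.41421, -1.00000); octagon support 1.00000 vs apothem 1.5 → ∈ W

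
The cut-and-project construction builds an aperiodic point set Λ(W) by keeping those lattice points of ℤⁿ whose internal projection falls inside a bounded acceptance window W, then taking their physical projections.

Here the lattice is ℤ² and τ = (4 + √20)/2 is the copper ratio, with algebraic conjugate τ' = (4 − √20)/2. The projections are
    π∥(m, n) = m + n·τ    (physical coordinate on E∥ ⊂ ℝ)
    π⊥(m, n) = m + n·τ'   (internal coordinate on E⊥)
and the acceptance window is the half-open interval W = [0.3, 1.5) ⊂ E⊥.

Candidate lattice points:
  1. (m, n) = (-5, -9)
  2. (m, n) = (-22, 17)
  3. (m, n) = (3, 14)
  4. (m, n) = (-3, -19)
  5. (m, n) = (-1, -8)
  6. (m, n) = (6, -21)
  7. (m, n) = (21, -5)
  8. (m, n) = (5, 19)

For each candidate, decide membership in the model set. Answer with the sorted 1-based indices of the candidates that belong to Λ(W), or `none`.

4, 5, 8

τ' = (4−√20)/2 ≈ -0.2361.
candidate 1: (m,n)=(-5,-9) → π∥ = -5-9·τ ≈ -43.1246, π⊥ = -5-9·τ' ≈ -2.8754 ∉ [0.3, 1.5) ⇒ out
candidate 2: (m,n)=(-22,17) → π∥ = -22+17·τ ≈ 50.0132, π⊥ = -22+17·τ' ≈ -26.0132 ∉ [0.3, 1.5) ⇒ out
candidate 3: (m,n)=(3,14) → π∥ = 3+14·τ ≈ 62.3050, π⊥ = 3+14·τ' ≈ -0.3050 ∉ [0.3, 1.5) ⇒ out
candidate 4: (m,n)=(-3,-19) → π∥ = -3-19·τ ≈ -83.4853, π⊥ = -3-19·τ' ≈ 1.4853 ∈ [0.3, 1.5) ⇒ IN Λ
candidate 5: (m,n)=(-1,-8) → π∥ = -1-8·τ ≈ -34.8885, π⊥ = -1-8·τ' ≈ 0.8885 ∈ [0.3, 1.5) ⇒ IN Λ
candidate 6: (m,n)=(6,-21) → π∥ = 6-21·τ ≈ -82.9574, π⊥ = 6-21·τ' ≈ 10.9574 ∉ [0.3, 1.5) ⇒ out
candidate 7: (m,n)=(21,-5) → π∥ = 21-5·τ ≈ -0.1803, π⊥ = 21-5·τ' ≈ 22.1803 ∉ [0.3, 1.5) ⇒ out
candidate 8: (m,n)=(5,19) → π∥ = 5+19·τ ≈ 85.4853, π⊥ = 5+19·τ' ≈ 0.5147 ∈ [0.3, 1.5) ⇒ IN Λ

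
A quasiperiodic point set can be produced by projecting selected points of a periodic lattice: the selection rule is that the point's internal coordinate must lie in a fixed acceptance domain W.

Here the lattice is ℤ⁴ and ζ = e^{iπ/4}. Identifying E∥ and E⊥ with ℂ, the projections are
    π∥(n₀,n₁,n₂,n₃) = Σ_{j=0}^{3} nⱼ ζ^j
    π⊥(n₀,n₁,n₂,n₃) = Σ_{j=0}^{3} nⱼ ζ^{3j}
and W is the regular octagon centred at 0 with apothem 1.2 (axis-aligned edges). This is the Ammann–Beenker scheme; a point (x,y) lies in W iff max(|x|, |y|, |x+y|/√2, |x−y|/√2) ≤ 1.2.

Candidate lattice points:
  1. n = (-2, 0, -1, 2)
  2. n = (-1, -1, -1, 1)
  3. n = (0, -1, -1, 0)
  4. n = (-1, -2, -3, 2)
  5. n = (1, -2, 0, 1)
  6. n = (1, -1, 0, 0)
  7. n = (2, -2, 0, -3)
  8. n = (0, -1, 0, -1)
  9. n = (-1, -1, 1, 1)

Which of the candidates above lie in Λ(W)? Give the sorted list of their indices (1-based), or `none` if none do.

2, 3, 9

Internal map: ζ^{3j} for j=0..3 gives (1,0), (−√2/2,√2/2), (0,−1), (√2/2,√2/2).
candidate 1: n = (-2, 0, -1, 2) → π⊥ ≈ (-0.585786, +2.414214); max(|x|,|y|,|x±y|/√2) = 2.414214 > 1.2 ⇒ ∉ W
candidate 2: n = (-1, -1, -1, 1) → π⊥ ≈ (+0.414214, +1.000000); max(|x|,|y|,|x±y|/√2) = 1.000000 ≤ 1.2 ⇒ ∈ W
candidate 3: n = (0, -1, -1, 0) → π⊥ ≈ (+0.707107, +0.292893); max(|x|,|y|,|x±y|/√2) = 0.707107 ≤ 1.2 ⇒ ∈ W
candidate 4: n = (-1, -2, -3, 2) → π⊥ ≈ (+1.828427, +3.000000); max(|x|,|y|,|x±y|/√2) = 3.414214 > 1.2 ⇒ ∉ W
candidate 5: n = (1, -2, 0, 1) → π⊥ ≈ (+3.121320, -0.707107); max(|x|,|y|,|x±y|/√2) = 3.121320 > 1.2 ⇒ ∉ W
candidate 6: n = (1, -1, 0, 0) → π⊥ ≈ (+1.707107, -0.707107); max(|x|,|y|,|x±y|/√2) = 1.707107 > 1.2 ⇒ ∉ W
candidate 7: n = (2, -2, 0, -3) → π⊥ ≈ (+1.292893, -3.535534); max(|x|,|y|,|x±y|/√2) = 3.535534 > 1.2 ⇒ ∉ W
candidate 8: n = (0, -1, 0, -1) → π⊥ ≈ (+0.000000, -1.414214); max(|x|,|y|,|x±y|/√2) = 1.414214 > 1.2 ⇒ ∉ W
candidate 9: n = (-1, -1, 1, 1) → π⊥ ≈ (+0.414214, -1.000000); max(|x|,|y|,|x±y|/√2) = 1.000000 ≤ 1.2 ⇒ ∈ W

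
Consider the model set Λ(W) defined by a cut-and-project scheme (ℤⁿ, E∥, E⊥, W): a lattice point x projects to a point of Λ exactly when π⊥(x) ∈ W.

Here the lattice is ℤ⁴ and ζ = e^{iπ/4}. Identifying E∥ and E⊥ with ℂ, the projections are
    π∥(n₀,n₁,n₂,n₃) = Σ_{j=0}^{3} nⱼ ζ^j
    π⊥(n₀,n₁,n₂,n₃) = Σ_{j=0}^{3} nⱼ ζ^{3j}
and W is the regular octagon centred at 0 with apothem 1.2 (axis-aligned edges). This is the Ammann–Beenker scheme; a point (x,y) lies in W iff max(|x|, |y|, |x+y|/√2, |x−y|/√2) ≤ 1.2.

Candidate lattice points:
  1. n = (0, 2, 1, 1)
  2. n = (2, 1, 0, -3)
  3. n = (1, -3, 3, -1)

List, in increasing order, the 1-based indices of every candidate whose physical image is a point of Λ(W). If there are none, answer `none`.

none

Internal map: ζ^{3j} for j=0..3 gives (1,0), (−√2/2,√2/2), (0,−1), (√2/2,√2/2).
#1 (0, 2, 1, 1): internal (-0.70711, 1.12132); octagon support 1.29289 vs apothem 1.2 → ∉ W
#2 (2, 1, 0, -3): internal (-0.82843, -1.41421); octagon support 1.58579 vs apothem 1.2 → ∉ W
#3 (1, -3, 3, -1): internal (2.41421, -5.82843); octagon support 5.82843 vs apothem 1.2 → ∉ W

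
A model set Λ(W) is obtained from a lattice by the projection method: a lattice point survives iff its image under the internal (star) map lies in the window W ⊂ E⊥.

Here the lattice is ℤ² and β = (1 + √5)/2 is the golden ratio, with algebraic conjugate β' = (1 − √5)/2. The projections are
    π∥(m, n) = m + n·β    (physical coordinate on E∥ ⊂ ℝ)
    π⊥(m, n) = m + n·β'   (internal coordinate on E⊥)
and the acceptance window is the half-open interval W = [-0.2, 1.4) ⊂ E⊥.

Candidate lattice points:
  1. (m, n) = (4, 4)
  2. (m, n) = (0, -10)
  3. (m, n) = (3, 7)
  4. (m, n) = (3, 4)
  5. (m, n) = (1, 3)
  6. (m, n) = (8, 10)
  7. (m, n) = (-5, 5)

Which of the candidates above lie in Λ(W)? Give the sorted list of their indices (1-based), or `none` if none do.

4

β' = (1−√5)/2 ≈ -0.6180.
#1 (4,4): internal coord 4 + (4)·β' = +1.5279; +1.5279 ∉ [-0.2, 1.4) → out
#2 (0,-10): internal coord 0 + (-10)·β' = +6.1803; +6.1803 ∉ [-0.2, 1.4) → out
#3 (3,7): internal coord 3 + (7)·β' = -1.3262; -1.3262 ∉ [-0.2, 1.4) → out
#4 (3,4): internal coord 3 + (4)·β' = +0.5279; +0.5279 ∈ [-0.2, 1.4) → IN Λ
#5 (1,3): internal coord 1 + (3)·β' = -0.8541; -0.8541 ∉ [-0.2, 1.4) → out
#6 (8,10): internal coord 8 + (10)·β' = +1.8197; +1.8197 ∉ [-0.2, 1.4) → out
#7 (-5,5): internal coord -5 + (5)·β' = -8.0902; -8.0902 ∉ [-0.2, 1.4) → out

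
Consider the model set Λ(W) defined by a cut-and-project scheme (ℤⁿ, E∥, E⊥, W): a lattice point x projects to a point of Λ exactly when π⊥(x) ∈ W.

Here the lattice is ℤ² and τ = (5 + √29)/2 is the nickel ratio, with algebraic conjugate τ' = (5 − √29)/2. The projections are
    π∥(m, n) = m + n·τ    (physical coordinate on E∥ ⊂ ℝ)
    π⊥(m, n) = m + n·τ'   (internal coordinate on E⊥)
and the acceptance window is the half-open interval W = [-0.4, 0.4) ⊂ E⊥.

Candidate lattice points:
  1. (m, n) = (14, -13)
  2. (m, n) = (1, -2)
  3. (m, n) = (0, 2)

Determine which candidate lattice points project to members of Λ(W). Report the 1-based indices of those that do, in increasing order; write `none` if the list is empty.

3

τ' = (5−√29)/2 ≈ -0.19258.
#1 (14,-13): internal coord 14 + (-13)·τ' = +16.50357; +16.50357 ∉ [-0.4, 0.4) → out
#2 (1,-2): internal coord 1 + (-2)·τ' = +1.38516; +1.38516 ∉ [-0.4, 0.4) → out
#3 (0,2): internal coord 0 + (2)·τ' = -0.38516; -0.38516 ∈ [-0.4, 0.4) → IN Λ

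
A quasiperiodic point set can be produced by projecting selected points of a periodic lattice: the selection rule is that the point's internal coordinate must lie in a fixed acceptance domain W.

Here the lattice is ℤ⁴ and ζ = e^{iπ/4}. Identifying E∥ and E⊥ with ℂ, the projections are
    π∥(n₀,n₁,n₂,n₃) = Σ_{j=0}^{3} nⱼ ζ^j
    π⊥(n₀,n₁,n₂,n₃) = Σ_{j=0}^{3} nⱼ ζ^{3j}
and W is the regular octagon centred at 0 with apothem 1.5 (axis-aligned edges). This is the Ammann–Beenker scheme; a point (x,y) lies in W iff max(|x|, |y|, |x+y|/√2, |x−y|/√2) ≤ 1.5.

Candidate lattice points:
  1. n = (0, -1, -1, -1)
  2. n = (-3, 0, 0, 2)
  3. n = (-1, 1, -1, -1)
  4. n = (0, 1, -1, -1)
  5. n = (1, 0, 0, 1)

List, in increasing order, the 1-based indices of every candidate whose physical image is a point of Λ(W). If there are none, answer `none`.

1

Internal map: ζ^{3j} for j=0..3 gives (1,0), (−√2/2,√2/2), (0,−1), (√2/2,√2/2).
#1 (0, -1, -1, -1): internal (0.000000, -0.414214); octagon support 0.414214 vs apothem 1.5 → ∈ W
#2 (-3, 0, 0, 2): internal (-1.585786, 1.414214); octagon support 2.121320 vs apothem 1.5 → ∉ W
#3 (-1, 1, -1, -1): internal (-2.414214, 1.000000); octagon support 2.414214 vs apothem 1.5 → ∉ W
#4 (0, 1, -1, -1): internal (-1.414214, 1.000000); octagon support 1.707107 vs apothem 1.5 → ∉ W
#5 (1, 0, 0, 1): internal (1.707107, 0.707107); octagon support 1.707107 vs apothem 1.5 → ∉ W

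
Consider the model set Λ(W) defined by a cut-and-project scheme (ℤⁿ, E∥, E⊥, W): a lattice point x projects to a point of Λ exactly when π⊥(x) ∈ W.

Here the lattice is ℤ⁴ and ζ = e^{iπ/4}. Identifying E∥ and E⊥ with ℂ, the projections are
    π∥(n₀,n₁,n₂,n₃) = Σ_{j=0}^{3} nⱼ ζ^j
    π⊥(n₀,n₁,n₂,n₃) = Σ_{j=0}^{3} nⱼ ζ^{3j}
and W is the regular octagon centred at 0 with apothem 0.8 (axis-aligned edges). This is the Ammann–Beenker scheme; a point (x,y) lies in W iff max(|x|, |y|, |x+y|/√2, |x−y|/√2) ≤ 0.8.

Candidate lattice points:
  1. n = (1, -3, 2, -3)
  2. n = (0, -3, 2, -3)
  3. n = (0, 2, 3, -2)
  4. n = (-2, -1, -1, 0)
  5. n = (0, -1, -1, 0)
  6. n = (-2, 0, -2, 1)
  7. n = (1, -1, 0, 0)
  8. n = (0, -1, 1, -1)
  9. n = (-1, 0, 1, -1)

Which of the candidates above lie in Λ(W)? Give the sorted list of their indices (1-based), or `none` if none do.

5

π⊥(n) = n₀ + n₁ζ³ + n₂ζ⁶ + n₃ζ⁹ where ζ = e^{iπ/4}.
#1 (1, -3, 2, -3): internal (1.00000, -6.24264); octagon support 6.24264 vs apothem 0.8 → ∉ W
#2 (0, -3, 2, -3): internal (0.00000, -6.24264); octagon support 6.24264 vs apothem 0.8 → ∉ W
#3 (0, 2, 3, -2): internal (-2.82843, -3.00000); octagon support 4.12132 vs apothem 0.8 → ∉ W
#4 (-2, -1, -1, 0): internal (-1.29289, 0.29289); octagon support 1.29289 vs apothem 0.8 → ∉ W
#5 (0, -1, -1, 0): internal (0.70711, 0.29289); octagon support 0.70711 vs apothem 0.8 → ∈ W
#6 (-2, 0, -2, 1): internal (-1.29289, 2.70711); octagon support 2.82843 vs apothem 0.8 → ∉ W
#7 (1, -1, 0, 0): internal (1.70711, -0.70711); octagon support 1.70711 vs apothem 0.8 → ∉ W
#8 (0, -1, 1, -1): internal (0.00000, -2.41421); octagon support 2.41421 vs apothem 0.8 → ∉ W
#9 (-1, 0, 1, -1): internal (-1.70711, -1.70711); octagon support 2.41421 vs apothem 0.8 → ∉ W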